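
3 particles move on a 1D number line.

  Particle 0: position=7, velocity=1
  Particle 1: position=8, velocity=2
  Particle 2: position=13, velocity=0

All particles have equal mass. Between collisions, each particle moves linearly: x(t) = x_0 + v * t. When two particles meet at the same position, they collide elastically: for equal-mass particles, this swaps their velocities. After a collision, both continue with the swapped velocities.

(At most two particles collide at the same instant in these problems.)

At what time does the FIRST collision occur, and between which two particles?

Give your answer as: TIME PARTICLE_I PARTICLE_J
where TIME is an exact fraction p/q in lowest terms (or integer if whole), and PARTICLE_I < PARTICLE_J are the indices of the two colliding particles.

Pair (0,1): pos 7,8 vel 1,2 -> not approaching (rel speed -1 <= 0)
Pair (1,2): pos 8,13 vel 2,0 -> gap=5, closing at 2/unit, collide at t=5/2
Earliest collision: t=5/2 between 1 and 2

Answer: 5/2 1 2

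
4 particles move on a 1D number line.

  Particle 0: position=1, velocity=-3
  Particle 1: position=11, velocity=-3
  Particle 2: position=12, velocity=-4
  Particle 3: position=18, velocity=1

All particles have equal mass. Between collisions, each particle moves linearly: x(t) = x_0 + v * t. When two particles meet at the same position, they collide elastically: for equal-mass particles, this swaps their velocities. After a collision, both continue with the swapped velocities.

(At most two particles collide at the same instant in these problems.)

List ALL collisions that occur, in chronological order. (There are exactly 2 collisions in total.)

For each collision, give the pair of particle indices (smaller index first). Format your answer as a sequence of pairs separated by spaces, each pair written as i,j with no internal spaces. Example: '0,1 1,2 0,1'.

Collision at t=1: particles 1 and 2 swap velocities; positions: p0=-2 p1=8 p2=8 p3=19; velocities now: v0=-3 v1=-4 v2=-3 v3=1
Collision at t=11: particles 0 and 1 swap velocities; positions: p0=-32 p1=-32 p2=-22 p3=29; velocities now: v0=-4 v1=-3 v2=-3 v3=1

Answer: 1,2 0,1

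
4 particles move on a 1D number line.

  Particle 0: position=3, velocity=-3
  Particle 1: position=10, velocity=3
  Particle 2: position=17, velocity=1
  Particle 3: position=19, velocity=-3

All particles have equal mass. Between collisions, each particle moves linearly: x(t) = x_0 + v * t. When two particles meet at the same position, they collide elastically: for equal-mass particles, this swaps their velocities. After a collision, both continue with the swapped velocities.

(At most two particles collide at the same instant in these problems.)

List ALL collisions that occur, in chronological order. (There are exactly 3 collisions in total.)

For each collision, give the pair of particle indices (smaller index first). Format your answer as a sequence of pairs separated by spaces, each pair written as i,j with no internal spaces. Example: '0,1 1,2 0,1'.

Collision at t=1/2: particles 2 and 3 swap velocities; positions: p0=3/2 p1=23/2 p2=35/2 p3=35/2; velocities now: v0=-3 v1=3 v2=-3 v3=1
Collision at t=3/2: particles 1 and 2 swap velocities; positions: p0=-3/2 p1=29/2 p2=29/2 p3=37/2; velocities now: v0=-3 v1=-3 v2=3 v3=1
Collision at t=7/2: particles 2 and 3 swap velocities; positions: p0=-15/2 p1=17/2 p2=41/2 p3=41/2; velocities now: v0=-3 v1=-3 v2=1 v3=3

Answer: 2,3 1,2 2,3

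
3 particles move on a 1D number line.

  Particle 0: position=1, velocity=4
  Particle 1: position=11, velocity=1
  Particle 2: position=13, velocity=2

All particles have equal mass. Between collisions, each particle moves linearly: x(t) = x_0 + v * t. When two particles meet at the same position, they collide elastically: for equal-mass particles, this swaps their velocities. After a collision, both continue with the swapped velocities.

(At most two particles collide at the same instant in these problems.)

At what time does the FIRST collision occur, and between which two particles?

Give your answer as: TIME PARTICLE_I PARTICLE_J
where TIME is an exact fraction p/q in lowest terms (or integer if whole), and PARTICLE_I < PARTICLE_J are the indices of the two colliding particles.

Pair (0,1): pos 1,11 vel 4,1 -> gap=10, closing at 3/unit, collide at t=10/3
Pair (1,2): pos 11,13 vel 1,2 -> not approaching (rel speed -1 <= 0)
Earliest collision: t=10/3 between 0 and 1

Answer: 10/3 0 1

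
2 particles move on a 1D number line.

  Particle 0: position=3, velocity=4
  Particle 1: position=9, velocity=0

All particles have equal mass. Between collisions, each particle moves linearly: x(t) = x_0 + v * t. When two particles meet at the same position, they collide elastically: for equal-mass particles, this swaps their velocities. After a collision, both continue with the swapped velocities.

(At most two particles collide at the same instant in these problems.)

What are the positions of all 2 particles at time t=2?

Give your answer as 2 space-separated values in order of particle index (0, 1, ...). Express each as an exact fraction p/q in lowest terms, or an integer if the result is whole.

Collision at t=3/2: particles 0 and 1 swap velocities; positions: p0=9 p1=9; velocities now: v0=0 v1=4
Advance to t=2 (no further collisions before then); velocities: v0=0 v1=4; positions = 9 11

Answer: 9 11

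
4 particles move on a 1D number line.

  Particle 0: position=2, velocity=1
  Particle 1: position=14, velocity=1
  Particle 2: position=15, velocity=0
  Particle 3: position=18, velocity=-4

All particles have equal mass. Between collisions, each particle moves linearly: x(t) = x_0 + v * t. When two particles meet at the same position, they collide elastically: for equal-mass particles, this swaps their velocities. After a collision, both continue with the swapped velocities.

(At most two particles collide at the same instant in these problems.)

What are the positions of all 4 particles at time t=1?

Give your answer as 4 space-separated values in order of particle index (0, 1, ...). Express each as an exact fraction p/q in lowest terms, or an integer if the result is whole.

Answer: 3 14 15 15

Derivation:
Collision at t=3/4: particles 2 and 3 swap velocities; positions: p0=11/4 p1=59/4 p2=15 p3=15; velocities now: v0=1 v1=1 v2=-4 v3=0
Collision at t=4/5: particles 1 and 2 swap velocities; positions: p0=14/5 p1=74/5 p2=74/5 p3=15; velocities now: v0=1 v1=-4 v2=1 v3=0
Collision at t=1: particles 2 and 3 swap velocities; positions: p0=3 p1=14 p2=15 p3=15; velocities now: v0=1 v1=-4 v2=0 v3=1
Advance to t=1 (no further collisions before then); velocities: v0=1 v1=-4 v2=0 v3=1; positions = 3 14 15 15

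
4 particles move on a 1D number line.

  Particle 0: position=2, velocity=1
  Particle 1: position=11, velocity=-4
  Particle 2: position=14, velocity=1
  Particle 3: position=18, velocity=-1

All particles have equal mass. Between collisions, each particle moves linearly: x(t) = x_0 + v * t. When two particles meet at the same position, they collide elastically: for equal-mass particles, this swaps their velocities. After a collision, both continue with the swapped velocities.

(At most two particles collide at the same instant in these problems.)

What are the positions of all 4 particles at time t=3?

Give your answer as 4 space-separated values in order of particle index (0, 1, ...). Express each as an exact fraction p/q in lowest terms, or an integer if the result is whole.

Answer: -1 5 15 17

Derivation:
Collision at t=9/5: particles 0 and 1 swap velocities; positions: p0=19/5 p1=19/5 p2=79/5 p3=81/5; velocities now: v0=-4 v1=1 v2=1 v3=-1
Collision at t=2: particles 2 and 3 swap velocities; positions: p0=3 p1=4 p2=16 p3=16; velocities now: v0=-4 v1=1 v2=-1 v3=1
Advance to t=3 (no further collisions before then); velocities: v0=-4 v1=1 v2=-1 v3=1; positions = -1 5 15 17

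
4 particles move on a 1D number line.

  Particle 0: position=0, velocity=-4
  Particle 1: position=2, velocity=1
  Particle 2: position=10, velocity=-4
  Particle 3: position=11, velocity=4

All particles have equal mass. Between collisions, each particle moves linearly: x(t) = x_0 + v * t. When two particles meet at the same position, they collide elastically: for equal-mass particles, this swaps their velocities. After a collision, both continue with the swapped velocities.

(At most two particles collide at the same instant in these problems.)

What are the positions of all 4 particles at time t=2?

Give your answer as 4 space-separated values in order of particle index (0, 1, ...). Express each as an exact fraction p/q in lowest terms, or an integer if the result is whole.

Answer: -8 2 4 19

Derivation:
Collision at t=8/5: particles 1 and 2 swap velocities; positions: p0=-32/5 p1=18/5 p2=18/5 p3=87/5; velocities now: v0=-4 v1=-4 v2=1 v3=4
Advance to t=2 (no further collisions before then); velocities: v0=-4 v1=-4 v2=1 v3=4; positions = -8 2 4 19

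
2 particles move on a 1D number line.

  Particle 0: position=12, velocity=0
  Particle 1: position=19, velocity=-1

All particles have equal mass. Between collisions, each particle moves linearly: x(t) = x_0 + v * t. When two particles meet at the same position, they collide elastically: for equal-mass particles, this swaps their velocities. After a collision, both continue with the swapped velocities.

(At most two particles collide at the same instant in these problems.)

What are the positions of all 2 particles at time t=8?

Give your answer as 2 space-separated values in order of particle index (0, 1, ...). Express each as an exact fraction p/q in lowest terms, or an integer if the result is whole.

Answer: 11 12

Derivation:
Collision at t=7: particles 0 and 1 swap velocities; positions: p0=12 p1=12; velocities now: v0=-1 v1=0
Advance to t=8 (no further collisions before then); velocities: v0=-1 v1=0; positions = 11 12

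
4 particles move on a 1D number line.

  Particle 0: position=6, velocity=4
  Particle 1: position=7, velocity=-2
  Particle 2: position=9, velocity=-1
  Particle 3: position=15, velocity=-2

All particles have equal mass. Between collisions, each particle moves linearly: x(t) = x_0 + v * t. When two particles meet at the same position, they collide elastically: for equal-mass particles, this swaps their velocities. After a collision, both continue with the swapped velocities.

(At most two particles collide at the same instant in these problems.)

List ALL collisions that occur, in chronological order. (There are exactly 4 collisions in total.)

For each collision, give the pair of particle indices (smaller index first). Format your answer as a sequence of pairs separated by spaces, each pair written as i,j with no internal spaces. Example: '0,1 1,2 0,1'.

Answer: 0,1 1,2 2,3 1,2

Derivation:
Collision at t=1/6: particles 0 and 1 swap velocities; positions: p0=20/3 p1=20/3 p2=53/6 p3=44/3; velocities now: v0=-2 v1=4 v2=-1 v3=-2
Collision at t=3/5: particles 1 and 2 swap velocities; positions: p0=29/5 p1=42/5 p2=42/5 p3=69/5; velocities now: v0=-2 v1=-1 v2=4 v3=-2
Collision at t=3/2: particles 2 and 3 swap velocities; positions: p0=4 p1=15/2 p2=12 p3=12; velocities now: v0=-2 v1=-1 v2=-2 v3=4
Collision at t=6: particles 1 and 2 swap velocities; positions: p0=-5 p1=3 p2=3 p3=30; velocities now: v0=-2 v1=-2 v2=-1 v3=4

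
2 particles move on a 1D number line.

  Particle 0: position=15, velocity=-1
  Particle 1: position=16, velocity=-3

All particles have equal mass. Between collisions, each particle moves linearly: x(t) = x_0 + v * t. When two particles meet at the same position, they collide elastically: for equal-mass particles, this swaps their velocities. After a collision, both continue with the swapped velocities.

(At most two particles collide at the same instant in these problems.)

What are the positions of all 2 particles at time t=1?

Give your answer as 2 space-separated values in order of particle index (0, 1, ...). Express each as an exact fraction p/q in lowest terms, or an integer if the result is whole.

Answer: 13 14

Derivation:
Collision at t=1/2: particles 0 and 1 swap velocities; positions: p0=29/2 p1=29/2; velocities now: v0=-3 v1=-1
Advance to t=1 (no further collisions before then); velocities: v0=-3 v1=-1; positions = 13 14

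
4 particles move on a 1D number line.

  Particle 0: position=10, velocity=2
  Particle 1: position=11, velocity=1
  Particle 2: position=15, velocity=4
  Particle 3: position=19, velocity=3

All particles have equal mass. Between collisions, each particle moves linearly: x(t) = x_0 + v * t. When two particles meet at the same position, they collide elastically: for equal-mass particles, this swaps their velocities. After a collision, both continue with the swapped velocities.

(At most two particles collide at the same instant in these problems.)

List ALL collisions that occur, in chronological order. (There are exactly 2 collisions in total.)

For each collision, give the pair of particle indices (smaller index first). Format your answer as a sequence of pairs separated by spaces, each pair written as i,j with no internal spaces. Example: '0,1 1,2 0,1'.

Collision at t=1: particles 0 and 1 swap velocities; positions: p0=12 p1=12 p2=19 p3=22; velocities now: v0=1 v1=2 v2=4 v3=3
Collision at t=4: particles 2 and 3 swap velocities; positions: p0=15 p1=18 p2=31 p3=31; velocities now: v0=1 v1=2 v2=3 v3=4

Answer: 0,1 2,3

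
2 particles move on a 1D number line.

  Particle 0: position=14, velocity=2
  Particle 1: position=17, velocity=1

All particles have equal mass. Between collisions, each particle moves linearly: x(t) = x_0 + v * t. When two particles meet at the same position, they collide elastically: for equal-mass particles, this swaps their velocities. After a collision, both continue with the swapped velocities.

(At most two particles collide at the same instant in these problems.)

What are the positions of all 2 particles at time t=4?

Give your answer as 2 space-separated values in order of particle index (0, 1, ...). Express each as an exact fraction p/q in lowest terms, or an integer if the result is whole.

Collision at t=3: particles 0 and 1 swap velocities; positions: p0=20 p1=20; velocities now: v0=1 v1=2
Advance to t=4 (no further collisions before then); velocities: v0=1 v1=2; positions = 21 22

Answer: 21 22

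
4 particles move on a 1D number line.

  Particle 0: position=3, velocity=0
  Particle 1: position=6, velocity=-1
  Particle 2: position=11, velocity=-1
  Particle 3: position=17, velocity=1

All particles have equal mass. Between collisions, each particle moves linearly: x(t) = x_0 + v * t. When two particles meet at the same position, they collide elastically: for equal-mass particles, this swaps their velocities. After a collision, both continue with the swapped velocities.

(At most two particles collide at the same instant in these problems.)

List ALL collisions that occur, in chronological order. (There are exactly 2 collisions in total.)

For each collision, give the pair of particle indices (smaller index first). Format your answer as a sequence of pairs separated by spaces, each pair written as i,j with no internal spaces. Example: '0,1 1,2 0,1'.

Answer: 0,1 1,2

Derivation:
Collision at t=3: particles 0 and 1 swap velocities; positions: p0=3 p1=3 p2=8 p3=20; velocities now: v0=-1 v1=0 v2=-1 v3=1
Collision at t=8: particles 1 and 2 swap velocities; positions: p0=-2 p1=3 p2=3 p3=25; velocities now: v0=-1 v1=-1 v2=0 v3=1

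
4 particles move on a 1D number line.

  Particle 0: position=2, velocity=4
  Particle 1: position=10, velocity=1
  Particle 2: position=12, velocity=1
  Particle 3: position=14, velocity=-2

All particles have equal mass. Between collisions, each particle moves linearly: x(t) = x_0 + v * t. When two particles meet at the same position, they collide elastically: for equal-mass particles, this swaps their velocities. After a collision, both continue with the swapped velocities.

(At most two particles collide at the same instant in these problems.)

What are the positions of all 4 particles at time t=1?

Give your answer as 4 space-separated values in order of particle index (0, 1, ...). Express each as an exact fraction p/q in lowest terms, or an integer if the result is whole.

Answer: 6 11 12 13

Derivation:
Collision at t=2/3: particles 2 and 3 swap velocities; positions: p0=14/3 p1=32/3 p2=38/3 p3=38/3; velocities now: v0=4 v1=1 v2=-2 v3=1
Advance to t=1 (no further collisions before then); velocities: v0=4 v1=1 v2=-2 v3=1; positions = 6 11 12 13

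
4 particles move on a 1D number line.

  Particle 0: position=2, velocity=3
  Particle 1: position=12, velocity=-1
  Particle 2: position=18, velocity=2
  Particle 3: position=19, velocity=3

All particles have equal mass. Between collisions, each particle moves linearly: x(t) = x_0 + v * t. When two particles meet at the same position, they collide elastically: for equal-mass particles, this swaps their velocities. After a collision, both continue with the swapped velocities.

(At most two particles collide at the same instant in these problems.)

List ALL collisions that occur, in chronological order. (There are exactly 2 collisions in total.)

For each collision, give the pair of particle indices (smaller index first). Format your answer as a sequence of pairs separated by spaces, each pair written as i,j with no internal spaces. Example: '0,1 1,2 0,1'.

Answer: 0,1 1,2

Derivation:
Collision at t=5/2: particles 0 and 1 swap velocities; positions: p0=19/2 p1=19/2 p2=23 p3=53/2; velocities now: v0=-1 v1=3 v2=2 v3=3
Collision at t=16: particles 1 and 2 swap velocities; positions: p0=-4 p1=50 p2=50 p3=67; velocities now: v0=-1 v1=2 v2=3 v3=3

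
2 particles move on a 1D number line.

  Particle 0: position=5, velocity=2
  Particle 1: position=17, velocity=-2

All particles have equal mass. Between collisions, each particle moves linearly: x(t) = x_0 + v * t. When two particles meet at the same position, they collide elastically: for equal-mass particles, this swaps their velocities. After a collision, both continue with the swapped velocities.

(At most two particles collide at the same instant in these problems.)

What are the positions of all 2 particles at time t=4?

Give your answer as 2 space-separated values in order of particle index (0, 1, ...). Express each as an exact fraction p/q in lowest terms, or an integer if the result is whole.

Collision at t=3: particles 0 and 1 swap velocities; positions: p0=11 p1=11; velocities now: v0=-2 v1=2
Advance to t=4 (no further collisions before then); velocities: v0=-2 v1=2; positions = 9 13

Answer: 9 13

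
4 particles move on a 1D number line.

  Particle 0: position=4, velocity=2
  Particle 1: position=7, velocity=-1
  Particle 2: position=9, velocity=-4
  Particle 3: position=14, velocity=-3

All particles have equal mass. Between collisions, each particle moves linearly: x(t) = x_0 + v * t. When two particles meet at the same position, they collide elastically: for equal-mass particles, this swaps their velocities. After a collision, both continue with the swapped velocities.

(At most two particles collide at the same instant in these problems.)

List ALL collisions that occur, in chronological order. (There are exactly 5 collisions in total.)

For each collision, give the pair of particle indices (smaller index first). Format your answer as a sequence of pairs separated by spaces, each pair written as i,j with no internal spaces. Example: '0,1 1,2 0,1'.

Answer: 1,2 0,1 1,2 2,3 1,2

Derivation:
Collision at t=2/3: particles 1 and 2 swap velocities; positions: p0=16/3 p1=19/3 p2=19/3 p3=12; velocities now: v0=2 v1=-4 v2=-1 v3=-3
Collision at t=5/6: particles 0 and 1 swap velocities; positions: p0=17/3 p1=17/3 p2=37/6 p3=23/2; velocities now: v0=-4 v1=2 v2=-1 v3=-3
Collision at t=1: particles 1 and 2 swap velocities; positions: p0=5 p1=6 p2=6 p3=11; velocities now: v0=-4 v1=-1 v2=2 v3=-3
Collision at t=2: particles 2 and 3 swap velocities; positions: p0=1 p1=5 p2=8 p3=8; velocities now: v0=-4 v1=-1 v2=-3 v3=2
Collision at t=7/2: particles 1 and 2 swap velocities; positions: p0=-5 p1=7/2 p2=7/2 p3=11; velocities now: v0=-4 v1=-3 v2=-1 v3=2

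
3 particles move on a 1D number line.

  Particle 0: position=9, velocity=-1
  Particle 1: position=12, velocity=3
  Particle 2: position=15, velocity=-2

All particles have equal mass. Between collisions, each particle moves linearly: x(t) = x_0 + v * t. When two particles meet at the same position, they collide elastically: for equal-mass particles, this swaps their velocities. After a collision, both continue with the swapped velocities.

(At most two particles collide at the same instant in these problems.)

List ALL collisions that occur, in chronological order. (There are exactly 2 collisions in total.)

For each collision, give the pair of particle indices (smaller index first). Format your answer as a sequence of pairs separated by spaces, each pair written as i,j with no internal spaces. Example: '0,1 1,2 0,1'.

Collision at t=3/5: particles 1 and 2 swap velocities; positions: p0=42/5 p1=69/5 p2=69/5; velocities now: v0=-1 v1=-2 v2=3
Collision at t=6: particles 0 and 1 swap velocities; positions: p0=3 p1=3 p2=30; velocities now: v0=-2 v1=-1 v2=3

Answer: 1,2 0,1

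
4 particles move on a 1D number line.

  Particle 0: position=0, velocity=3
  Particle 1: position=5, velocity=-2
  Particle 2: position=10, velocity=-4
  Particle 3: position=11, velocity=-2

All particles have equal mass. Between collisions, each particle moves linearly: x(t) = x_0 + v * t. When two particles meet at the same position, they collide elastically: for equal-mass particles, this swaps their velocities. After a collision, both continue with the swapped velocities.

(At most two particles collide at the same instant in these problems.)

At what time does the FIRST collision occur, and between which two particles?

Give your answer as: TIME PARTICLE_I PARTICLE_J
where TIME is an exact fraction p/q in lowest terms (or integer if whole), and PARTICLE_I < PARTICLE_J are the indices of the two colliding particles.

Pair (0,1): pos 0,5 vel 3,-2 -> gap=5, closing at 5/unit, collide at t=1
Pair (1,2): pos 5,10 vel -2,-4 -> gap=5, closing at 2/unit, collide at t=5/2
Pair (2,3): pos 10,11 vel -4,-2 -> not approaching (rel speed -2 <= 0)
Earliest collision: t=1 between 0 and 1

Answer: 1 0 1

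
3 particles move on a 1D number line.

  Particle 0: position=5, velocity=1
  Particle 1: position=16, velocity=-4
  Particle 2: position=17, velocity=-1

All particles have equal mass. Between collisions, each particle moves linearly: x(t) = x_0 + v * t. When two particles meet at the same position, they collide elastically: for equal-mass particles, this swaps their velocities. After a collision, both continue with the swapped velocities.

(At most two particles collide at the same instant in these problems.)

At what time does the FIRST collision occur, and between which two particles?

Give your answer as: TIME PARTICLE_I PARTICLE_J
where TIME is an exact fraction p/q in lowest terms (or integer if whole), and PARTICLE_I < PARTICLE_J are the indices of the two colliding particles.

Pair (0,1): pos 5,16 vel 1,-4 -> gap=11, closing at 5/unit, collide at t=11/5
Pair (1,2): pos 16,17 vel -4,-1 -> not approaching (rel speed -3 <= 0)
Earliest collision: t=11/5 between 0 and 1

Answer: 11/5 0 1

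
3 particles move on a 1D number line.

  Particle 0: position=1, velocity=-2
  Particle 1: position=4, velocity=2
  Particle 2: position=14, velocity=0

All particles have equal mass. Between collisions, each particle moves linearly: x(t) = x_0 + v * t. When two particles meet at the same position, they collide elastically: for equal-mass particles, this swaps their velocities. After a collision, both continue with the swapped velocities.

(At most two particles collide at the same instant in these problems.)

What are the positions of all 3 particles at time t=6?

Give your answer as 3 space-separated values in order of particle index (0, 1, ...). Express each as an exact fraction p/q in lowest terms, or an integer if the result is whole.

Collision at t=5: particles 1 and 2 swap velocities; positions: p0=-9 p1=14 p2=14; velocities now: v0=-2 v1=0 v2=2
Advance to t=6 (no further collisions before then); velocities: v0=-2 v1=0 v2=2; positions = -11 14 16

Answer: -11 14 16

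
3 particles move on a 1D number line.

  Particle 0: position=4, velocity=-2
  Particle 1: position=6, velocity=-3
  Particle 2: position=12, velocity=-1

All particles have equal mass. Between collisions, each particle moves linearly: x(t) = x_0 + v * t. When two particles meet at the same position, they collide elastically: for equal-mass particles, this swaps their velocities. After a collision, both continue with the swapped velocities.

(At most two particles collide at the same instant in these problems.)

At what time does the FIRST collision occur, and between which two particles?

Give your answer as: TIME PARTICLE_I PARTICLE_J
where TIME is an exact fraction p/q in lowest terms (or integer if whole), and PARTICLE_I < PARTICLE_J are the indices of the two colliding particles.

Answer: 2 0 1

Derivation:
Pair (0,1): pos 4,6 vel -2,-3 -> gap=2, closing at 1/unit, collide at t=2
Pair (1,2): pos 6,12 vel -3,-1 -> not approaching (rel speed -2 <= 0)
Earliest collision: t=2 between 0 and 1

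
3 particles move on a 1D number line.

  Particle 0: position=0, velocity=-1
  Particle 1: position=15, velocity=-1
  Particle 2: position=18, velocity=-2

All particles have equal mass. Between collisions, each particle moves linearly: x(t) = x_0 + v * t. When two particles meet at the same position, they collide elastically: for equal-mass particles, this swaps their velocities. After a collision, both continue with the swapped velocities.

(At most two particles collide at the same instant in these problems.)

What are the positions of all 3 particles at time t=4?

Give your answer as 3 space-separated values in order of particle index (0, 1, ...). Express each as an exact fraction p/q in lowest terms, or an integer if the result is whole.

Answer: -4 10 11

Derivation:
Collision at t=3: particles 1 and 2 swap velocities; positions: p0=-3 p1=12 p2=12; velocities now: v0=-1 v1=-2 v2=-1
Advance to t=4 (no further collisions before then); velocities: v0=-1 v1=-2 v2=-1; positions = -4 10 11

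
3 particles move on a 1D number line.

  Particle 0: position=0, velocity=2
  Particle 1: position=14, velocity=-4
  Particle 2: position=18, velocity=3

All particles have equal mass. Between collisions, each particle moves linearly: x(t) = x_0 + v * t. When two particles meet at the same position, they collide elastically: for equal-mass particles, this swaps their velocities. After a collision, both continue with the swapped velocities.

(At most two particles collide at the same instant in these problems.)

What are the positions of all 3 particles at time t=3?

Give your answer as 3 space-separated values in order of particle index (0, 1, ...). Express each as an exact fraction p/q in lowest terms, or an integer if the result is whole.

Collision at t=7/3: particles 0 and 1 swap velocities; positions: p0=14/3 p1=14/3 p2=25; velocities now: v0=-4 v1=2 v2=3
Advance to t=3 (no further collisions before then); velocities: v0=-4 v1=2 v2=3; positions = 2 6 27

Answer: 2 6 27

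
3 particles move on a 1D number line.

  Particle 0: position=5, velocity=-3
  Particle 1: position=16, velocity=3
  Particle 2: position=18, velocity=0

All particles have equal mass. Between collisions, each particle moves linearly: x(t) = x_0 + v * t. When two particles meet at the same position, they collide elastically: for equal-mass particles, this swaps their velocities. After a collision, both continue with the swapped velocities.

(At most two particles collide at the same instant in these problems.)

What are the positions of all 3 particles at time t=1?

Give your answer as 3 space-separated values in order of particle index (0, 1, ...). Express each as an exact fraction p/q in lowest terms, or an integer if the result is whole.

Collision at t=2/3: particles 1 and 2 swap velocities; positions: p0=3 p1=18 p2=18; velocities now: v0=-3 v1=0 v2=3
Advance to t=1 (no further collisions before then); velocities: v0=-3 v1=0 v2=3; positions = 2 18 19

Answer: 2 18 19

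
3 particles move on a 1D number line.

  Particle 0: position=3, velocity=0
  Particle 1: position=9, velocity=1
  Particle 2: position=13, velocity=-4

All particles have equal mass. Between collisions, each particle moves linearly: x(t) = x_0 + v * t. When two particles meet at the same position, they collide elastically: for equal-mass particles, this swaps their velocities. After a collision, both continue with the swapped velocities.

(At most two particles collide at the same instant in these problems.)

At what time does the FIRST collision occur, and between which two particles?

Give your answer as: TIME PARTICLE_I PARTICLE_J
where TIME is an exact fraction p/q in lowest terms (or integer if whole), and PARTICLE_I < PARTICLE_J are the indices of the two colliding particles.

Answer: 4/5 1 2

Derivation:
Pair (0,1): pos 3,9 vel 0,1 -> not approaching (rel speed -1 <= 0)
Pair (1,2): pos 9,13 vel 1,-4 -> gap=4, closing at 5/unit, collide at t=4/5
Earliest collision: t=4/5 between 1 and 2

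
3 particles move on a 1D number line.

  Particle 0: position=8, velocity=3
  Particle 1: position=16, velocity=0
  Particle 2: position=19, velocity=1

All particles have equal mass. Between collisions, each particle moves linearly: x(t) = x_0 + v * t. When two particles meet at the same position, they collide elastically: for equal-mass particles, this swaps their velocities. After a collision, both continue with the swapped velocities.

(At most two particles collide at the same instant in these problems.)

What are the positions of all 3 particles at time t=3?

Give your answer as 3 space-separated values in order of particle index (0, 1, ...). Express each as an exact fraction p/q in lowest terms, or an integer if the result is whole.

Answer: 16 17 22

Derivation:
Collision at t=8/3: particles 0 and 1 swap velocities; positions: p0=16 p1=16 p2=65/3; velocities now: v0=0 v1=3 v2=1
Advance to t=3 (no further collisions before then); velocities: v0=0 v1=3 v2=1; positions = 16 17 22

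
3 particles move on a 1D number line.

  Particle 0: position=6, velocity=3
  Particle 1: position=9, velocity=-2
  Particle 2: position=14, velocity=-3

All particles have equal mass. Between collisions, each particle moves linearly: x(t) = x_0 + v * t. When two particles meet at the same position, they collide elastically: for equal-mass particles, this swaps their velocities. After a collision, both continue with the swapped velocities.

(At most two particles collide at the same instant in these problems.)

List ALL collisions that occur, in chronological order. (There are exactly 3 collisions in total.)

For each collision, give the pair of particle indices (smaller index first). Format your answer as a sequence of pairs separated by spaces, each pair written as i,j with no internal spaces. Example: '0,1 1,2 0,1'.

Answer: 0,1 1,2 0,1

Derivation:
Collision at t=3/5: particles 0 and 1 swap velocities; positions: p0=39/5 p1=39/5 p2=61/5; velocities now: v0=-2 v1=3 v2=-3
Collision at t=4/3: particles 1 and 2 swap velocities; positions: p0=19/3 p1=10 p2=10; velocities now: v0=-2 v1=-3 v2=3
Collision at t=5: particles 0 and 1 swap velocities; positions: p0=-1 p1=-1 p2=21; velocities now: v0=-3 v1=-2 v2=3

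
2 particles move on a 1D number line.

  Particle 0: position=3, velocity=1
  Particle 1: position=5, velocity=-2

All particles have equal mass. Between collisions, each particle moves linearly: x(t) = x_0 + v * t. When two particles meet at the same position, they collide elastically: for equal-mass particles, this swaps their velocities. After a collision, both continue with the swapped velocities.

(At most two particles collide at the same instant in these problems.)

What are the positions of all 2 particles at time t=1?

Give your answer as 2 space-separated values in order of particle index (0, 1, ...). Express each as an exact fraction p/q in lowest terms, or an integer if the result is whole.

Collision at t=2/3: particles 0 and 1 swap velocities; positions: p0=11/3 p1=11/3; velocities now: v0=-2 v1=1
Advance to t=1 (no further collisions before then); velocities: v0=-2 v1=1; positions = 3 4

Answer: 3 4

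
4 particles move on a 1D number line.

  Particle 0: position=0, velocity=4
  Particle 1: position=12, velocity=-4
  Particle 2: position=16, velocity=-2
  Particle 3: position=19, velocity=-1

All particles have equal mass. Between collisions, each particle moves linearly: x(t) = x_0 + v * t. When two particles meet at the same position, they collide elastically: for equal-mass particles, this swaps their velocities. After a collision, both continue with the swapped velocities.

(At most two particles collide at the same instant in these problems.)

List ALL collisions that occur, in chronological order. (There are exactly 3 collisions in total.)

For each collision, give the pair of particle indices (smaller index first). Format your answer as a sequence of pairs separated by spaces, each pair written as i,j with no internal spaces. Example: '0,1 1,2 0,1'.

Collision at t=3/2: particles 0 and 1 swap velocities; positions: p0=6 p1=6 p2=13 p3=35/2; velocities now: v0=-4 v1=4 v2=-2 v3=-1
Collision at t=8/3: particles 1 and 2 swap velocities; positions: p0=4/3 p1=32/3 p2=32/3 p3=49/3; velocities now: v0=-4 v1=-2 v2=4 v3=-1
Collision at t=19/5: particles 2 and 3 swap velocities; positions: p0=-16/5 p1=42/5 p2=76/5 p3=76/5; velocities now: v0=-4 v1=-2 v2=-1 v3=4

Answer: 0,1 1,2 2,3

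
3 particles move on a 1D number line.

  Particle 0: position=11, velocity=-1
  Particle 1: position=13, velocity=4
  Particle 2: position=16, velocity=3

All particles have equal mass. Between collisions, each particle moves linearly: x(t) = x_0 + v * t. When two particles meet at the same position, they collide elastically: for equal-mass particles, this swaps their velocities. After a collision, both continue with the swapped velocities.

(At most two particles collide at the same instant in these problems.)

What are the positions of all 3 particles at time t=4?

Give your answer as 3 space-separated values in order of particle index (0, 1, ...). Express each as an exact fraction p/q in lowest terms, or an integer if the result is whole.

Answer: 7 28 29

Derivation:
Collision at t=3: particles 1 and 2 swap velocities; positions: p0=8 p1=25 p2=25; velocities now: v0=-1 v1=3 v2=4
Advance to t=4 (no further collisions before then); velocities: v0=-1 v1=3 v2=4; positions = 7 28 29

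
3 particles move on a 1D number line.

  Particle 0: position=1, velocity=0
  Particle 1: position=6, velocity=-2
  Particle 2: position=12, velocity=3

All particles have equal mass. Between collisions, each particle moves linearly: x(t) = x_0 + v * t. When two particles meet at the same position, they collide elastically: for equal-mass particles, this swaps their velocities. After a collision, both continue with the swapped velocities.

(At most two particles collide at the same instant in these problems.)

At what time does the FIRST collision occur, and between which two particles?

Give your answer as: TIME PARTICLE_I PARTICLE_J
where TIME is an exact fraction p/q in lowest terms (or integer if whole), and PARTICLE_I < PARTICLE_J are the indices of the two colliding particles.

Pair (0,1): pos 1,6 vel 0,-2 -> gap=5, closing at 2/unit, collide at t=5/2
Pair (1,2): pos 6,12 vel -2,3 -> not approaching (rel speed -5 <= 0)
Earliest collision: t=5/2 between 0 and 1

Answer: 5/2 0 1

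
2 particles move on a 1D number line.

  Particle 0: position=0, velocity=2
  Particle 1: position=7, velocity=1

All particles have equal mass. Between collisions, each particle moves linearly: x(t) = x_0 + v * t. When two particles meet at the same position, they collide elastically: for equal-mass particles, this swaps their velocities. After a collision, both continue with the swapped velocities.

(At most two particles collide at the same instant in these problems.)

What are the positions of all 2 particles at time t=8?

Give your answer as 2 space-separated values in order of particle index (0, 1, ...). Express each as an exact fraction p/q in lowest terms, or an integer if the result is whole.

Collision at t=7: particles 0 and 1 swap velocities; positions: p0=14 p1=14; velocities now: v0=1 v1=2
Advance to t=8 (no further collisions before then); velocities: v0=1 v1=2; positions = 15 16

Answer: 15 16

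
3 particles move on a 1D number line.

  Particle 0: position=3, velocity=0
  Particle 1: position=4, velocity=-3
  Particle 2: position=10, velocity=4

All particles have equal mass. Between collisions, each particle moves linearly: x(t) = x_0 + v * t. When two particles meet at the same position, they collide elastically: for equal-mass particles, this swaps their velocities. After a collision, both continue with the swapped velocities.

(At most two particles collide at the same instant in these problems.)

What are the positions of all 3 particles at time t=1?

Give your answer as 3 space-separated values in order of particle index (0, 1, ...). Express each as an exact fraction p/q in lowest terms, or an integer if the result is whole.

Answer: 1 3 14

Derivation:
Collision at t=1/3: particles 0 and 1 swap velocities; positions: p0=3 p1=3 p2=34/3; velocities now: v0=-3 v1=0 v2=4
Advance to t=1 (no further collisions before then); velocities: v0=-3 v1=0 v2=4; positions = 1 3 14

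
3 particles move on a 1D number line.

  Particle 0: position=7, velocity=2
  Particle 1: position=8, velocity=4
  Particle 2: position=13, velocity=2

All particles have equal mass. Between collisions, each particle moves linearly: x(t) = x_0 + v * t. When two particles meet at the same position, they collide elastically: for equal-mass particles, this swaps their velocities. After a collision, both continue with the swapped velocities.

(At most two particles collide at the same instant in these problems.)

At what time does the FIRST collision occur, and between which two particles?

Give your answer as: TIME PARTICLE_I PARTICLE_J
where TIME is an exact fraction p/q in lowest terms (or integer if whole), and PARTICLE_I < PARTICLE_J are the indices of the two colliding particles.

Answer: 5/2 1 2

Derivation:
Pair (0,1): pos 7,8 vel 2,4 -> not approaching (rel speed -2 <= 0)
Pair (1,2): pos 8,13 vel 4,2 -> gap=5, closing at 2/unit, collide at t=5/2
Earliest collision: t=5/2 between 1 and 2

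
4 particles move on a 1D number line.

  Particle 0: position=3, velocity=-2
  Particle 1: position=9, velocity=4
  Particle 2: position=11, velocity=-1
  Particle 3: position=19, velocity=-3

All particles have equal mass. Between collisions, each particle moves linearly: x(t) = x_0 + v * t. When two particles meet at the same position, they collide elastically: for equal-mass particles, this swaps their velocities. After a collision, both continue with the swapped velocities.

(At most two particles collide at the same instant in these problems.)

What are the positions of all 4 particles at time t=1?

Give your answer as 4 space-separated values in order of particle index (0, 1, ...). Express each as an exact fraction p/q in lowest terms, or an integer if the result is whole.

Collision at t=2/5: particles 1 and 2 swap velocities; positions: p0=11/5 p1=53/5 p2=53/5 p3=89/5; velocities now: v0=-2 v1=-1 v2=4 v3=-3
Advance to t=1 (no further collisions before then); velocities: v0=-2 v1=-1 v2=4 v3=-3; positions = 1 10 13 16

Answer: 1 10 13 16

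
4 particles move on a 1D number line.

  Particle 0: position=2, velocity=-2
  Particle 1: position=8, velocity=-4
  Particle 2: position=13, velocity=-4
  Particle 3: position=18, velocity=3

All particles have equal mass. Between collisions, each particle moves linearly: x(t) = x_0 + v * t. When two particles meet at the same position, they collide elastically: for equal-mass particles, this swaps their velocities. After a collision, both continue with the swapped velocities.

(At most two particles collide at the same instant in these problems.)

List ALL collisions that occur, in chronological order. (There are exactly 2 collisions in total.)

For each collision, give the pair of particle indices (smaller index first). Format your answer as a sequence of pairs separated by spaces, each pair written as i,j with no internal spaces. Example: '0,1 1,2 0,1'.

Collision at t=3: particles 0 and 1 swap velocities; positions: p0=-4 p1=-4 p2=1 p3=27; velocities now: v0=-4 v1=-2 v2=-4 v3=3
Collision at t=11/2: particles 1 and 2 swap velocities; positions: p0=-14 p1=-9 p2=-9 p3=69/2; velocities now: v0=-4 v1=-4 v2=-2 v3=3

Answer: 0,1 1,2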